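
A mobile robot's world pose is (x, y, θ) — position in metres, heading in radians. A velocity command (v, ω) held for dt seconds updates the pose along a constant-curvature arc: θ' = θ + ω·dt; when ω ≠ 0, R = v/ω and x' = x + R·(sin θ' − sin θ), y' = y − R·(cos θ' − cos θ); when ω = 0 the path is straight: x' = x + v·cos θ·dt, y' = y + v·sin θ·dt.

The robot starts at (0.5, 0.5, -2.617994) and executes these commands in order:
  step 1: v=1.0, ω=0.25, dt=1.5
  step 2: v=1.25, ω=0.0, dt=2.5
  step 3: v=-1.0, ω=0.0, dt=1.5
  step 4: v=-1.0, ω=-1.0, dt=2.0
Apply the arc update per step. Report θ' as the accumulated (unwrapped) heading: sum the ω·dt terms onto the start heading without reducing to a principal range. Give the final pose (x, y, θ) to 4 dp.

(0.0326, -1.9151, -4.2430)

step 1: θ'=-2.2430 (R=4.0000) → pose (-0.6298, -0.4733, -2.2430)
step 2: θ'=-2.2430 (straight) → pose (-2.5758, -2.9184, -2.2430)
step 3: θ'=-2.2430 (straight) → pose (-1.6417, -1.7448, -2.2430)
step 4: θ'=-4.2430 (R=1.0000) → pose (0.0326, -1.9151, -4.2430)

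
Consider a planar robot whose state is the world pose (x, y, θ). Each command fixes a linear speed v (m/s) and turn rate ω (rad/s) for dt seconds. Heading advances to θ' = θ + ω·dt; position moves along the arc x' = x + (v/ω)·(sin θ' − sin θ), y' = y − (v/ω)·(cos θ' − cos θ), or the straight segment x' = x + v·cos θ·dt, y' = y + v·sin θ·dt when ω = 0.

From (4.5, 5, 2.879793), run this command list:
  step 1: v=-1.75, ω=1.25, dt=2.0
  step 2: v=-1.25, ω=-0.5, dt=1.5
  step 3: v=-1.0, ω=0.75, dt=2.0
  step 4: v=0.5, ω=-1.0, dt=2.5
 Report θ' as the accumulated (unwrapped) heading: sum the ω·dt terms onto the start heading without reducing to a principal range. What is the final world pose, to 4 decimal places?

step 1: θ'=5.3798 (R=-1.4000) → pose (5.9620, 7.2188, 5.3798)
step 2: θ'=4.6298 (R=2.5000) → pose (5.4341, 8.9725, 4.6298)
step 3: θ'=6.1298 (R=-1.3333) → pose (4.3090, 10.4001, 6.1298)
step 4: θ'=3.6298 (R=-0.5000) → pose (4.4671, 9.4644, 3.6298)

(4.4671, 9.4644, 3.6298)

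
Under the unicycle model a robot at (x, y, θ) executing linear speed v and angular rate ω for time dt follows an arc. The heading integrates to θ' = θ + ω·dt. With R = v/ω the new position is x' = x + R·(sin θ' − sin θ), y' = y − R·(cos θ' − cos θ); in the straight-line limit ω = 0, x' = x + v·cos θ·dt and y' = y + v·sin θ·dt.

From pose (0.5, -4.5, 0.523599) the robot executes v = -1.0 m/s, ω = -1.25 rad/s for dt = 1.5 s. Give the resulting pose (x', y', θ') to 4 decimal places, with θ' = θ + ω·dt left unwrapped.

(-0.6808, -3.9813, -1.3514)

θ' = 0.5236 + -1.25·1.5 = -1.3514
R = v/ω = -1.0/-1.25 = 0.8000
x' = 0.5 + 0.8000·(sin -1.3514 − sin 0.5236) = -0.6808
y' = -4.5 − 0.8000·(cos -1.3514 − cos 0.5236) = -3.9813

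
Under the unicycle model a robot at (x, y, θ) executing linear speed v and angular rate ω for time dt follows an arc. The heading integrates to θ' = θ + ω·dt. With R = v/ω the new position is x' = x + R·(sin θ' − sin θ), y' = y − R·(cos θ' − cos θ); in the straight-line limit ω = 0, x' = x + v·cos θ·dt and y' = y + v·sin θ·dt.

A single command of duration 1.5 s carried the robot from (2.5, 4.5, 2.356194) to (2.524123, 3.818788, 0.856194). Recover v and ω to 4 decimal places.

v = -0.5000, ω = -1.0000

Δθ = 0.856194 − 2.356194 = -1.500000
ω = Δθ/dt = -1.500000/1.5 = -1.0000
R = −Δy/(cos θ' − cos θ) = 0.5000
v = R·ω = 0.5000·-1.0000 = -0.5000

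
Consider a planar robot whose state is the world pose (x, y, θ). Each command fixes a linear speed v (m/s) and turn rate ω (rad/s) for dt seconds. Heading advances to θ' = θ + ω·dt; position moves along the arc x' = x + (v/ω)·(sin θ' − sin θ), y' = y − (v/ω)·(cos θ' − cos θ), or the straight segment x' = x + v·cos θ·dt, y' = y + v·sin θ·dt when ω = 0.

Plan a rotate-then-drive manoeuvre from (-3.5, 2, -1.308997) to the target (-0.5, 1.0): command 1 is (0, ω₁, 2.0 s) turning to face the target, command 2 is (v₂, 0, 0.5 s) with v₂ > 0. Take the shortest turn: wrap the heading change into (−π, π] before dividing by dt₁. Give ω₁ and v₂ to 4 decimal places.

ω₁ = 0.4936, v₂ = 6.3246

heading to target = atan2(1−2, -0.5−-3.5) = -0.3218
Δθ = wrap(-0.3218 − -1.3090) = 0.9872; ω₁ = Δθ/dt₁ = 0.4936
distance = √((-0.5−-3.5)² + (1−2)²) = 3.1623; v₂ = distance/dt₂ = 6.3246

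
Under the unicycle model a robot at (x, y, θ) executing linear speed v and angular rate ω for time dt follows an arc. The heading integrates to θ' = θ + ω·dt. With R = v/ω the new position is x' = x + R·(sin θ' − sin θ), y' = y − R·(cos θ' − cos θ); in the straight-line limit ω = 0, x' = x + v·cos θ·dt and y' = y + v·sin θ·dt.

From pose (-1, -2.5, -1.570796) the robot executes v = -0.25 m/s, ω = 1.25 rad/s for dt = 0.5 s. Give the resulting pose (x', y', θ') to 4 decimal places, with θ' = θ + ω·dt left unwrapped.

(-1.0378, -2.3830, -0.9458)

θ' = -1.5708 + 1.25·0.5 = -0.9458
R = v/ω = -0.25/1.25 = -0.2000
x' = -1 + -0.2000·(sin -0.9458 − sin -1.5708) = -1.0378
y' = -2.5 − -0.2000·(cos -0.9458 − cos -1.5708) = -2.3830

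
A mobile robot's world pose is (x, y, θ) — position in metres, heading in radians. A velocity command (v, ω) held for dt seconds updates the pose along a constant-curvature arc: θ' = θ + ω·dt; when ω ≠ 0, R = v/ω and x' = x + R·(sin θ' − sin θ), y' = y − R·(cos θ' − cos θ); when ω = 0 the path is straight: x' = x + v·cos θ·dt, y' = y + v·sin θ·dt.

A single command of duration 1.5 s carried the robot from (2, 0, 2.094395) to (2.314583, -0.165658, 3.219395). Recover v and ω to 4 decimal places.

Δθ = 3.219395 − 2.094395 = 1.125000
ω = Δθ/dt = 1.125000/1.5 = 0.7500
R = Δx/(sin θ' − sin θ) = -0.3333
v = R·ω = -0.3333·0.7500 = -0.2500

v = -0.2500, ω = 0.7500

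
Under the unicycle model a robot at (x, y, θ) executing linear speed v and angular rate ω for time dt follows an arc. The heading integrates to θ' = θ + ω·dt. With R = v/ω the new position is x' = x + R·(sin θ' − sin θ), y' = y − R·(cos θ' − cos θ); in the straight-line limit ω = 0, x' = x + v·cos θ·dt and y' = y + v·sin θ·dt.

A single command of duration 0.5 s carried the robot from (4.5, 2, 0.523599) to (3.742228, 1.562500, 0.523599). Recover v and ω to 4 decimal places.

v = -1.7500, ω = 0.0000

Δθ = 0.523599 − 0.523599 = 0.000000
ω = Δθ/dt = 0.000000/0.5 = 0.0000
ω = 0 → v = (Δx·cos θ + Δy·sin θ)/dt = -1.7500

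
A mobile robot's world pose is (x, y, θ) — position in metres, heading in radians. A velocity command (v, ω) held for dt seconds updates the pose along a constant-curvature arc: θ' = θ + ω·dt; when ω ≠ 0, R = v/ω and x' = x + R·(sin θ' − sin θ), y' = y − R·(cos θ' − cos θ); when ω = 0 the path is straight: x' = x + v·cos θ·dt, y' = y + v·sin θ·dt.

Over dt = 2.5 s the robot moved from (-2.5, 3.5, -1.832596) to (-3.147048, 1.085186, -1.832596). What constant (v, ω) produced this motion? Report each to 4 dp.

v = 1.0000, ω = 0.0000

Δθ = -1.832596 − -1.832596 = 0.000000
ω = Δθ/dt = 0.000000/2.5 = 0.0000
ω = 0 → v = (Δx·cos θ + Δy·sin θ)/dt = 1.0000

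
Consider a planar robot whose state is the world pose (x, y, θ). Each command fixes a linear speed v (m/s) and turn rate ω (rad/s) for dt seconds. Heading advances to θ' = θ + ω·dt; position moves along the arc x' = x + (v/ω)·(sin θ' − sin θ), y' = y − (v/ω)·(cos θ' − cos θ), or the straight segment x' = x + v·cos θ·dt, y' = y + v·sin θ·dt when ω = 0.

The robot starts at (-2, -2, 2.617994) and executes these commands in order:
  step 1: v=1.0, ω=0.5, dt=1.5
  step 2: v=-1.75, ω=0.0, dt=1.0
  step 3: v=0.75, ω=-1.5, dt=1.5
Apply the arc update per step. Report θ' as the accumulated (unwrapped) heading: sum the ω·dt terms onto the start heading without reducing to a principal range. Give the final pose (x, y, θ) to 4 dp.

(-2.3055, -0.6843, 1.1180)

step 1: θ'=3.3680 (R=2.0000) → pose (-3.4489, -1.7831, 3.3680)
step 2: θ'=3.3680 (straight) → pose (-1.7436, -1.3903, 3.3680)
step 3: θ'=1.1180 (R=-0.5000) → pose (-2.3055, -0.6843, 1.1180)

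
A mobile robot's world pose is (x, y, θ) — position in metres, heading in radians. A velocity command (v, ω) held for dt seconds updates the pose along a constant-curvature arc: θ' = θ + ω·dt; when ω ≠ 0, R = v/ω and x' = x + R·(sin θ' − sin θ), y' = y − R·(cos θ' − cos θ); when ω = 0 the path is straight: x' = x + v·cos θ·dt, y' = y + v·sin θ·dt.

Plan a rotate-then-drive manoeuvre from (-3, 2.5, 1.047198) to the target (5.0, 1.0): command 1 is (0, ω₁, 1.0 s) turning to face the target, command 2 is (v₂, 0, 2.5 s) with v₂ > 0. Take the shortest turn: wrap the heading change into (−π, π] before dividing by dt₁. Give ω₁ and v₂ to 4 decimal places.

heading to target = atan2(1−2.5, 5−-3) = -0.1853
Δθ = wrap(-0.1853 − 1.0472) = -1.2325; ω₁ = Δθ/dt₁ = -1.2325
distance = √((5−-3)² + (1−2.5)²) = 8.1394; v₂ = distance/dt₂ = 3.2558

ω₁ = -1.2325, v₂ = 3.2558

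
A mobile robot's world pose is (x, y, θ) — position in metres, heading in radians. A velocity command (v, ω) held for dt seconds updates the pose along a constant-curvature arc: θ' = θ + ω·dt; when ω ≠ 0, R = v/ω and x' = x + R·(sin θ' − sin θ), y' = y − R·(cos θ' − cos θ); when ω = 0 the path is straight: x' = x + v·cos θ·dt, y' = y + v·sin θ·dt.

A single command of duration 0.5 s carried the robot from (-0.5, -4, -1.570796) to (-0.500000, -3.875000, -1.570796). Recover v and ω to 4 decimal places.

Δθ = -1.570796 − -1.570796 = 0.000000
ω = Δθ/dt = 0.000000/0.5 = 0.0000
ω = 0 → v = (Δx·cos θ + Δy·sin θ)/dt = -0.2500

v = -0.2500, ω = 0.0000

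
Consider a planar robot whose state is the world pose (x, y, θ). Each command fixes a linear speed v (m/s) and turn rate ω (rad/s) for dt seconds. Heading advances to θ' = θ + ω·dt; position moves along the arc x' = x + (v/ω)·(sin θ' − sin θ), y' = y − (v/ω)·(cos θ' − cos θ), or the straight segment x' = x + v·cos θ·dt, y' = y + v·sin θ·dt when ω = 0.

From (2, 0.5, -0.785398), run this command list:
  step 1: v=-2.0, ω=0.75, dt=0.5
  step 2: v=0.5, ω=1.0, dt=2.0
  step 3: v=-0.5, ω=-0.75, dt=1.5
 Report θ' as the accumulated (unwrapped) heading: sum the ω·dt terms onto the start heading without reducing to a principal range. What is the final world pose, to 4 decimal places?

step 1: θ'=-0.4104 (R=-2.6667) → pose (1.1783, 1.0596, -0.4104)
step 2: θ'=1.5896 (R=0.5000) → pose (1.8777, 1.5275, 1.5896)
step 3: θ'=0.4646 (R=0.6667) → pose (1.5099, 0.9190, 0.4646)

(1.5099, 0.9190, 0.4646)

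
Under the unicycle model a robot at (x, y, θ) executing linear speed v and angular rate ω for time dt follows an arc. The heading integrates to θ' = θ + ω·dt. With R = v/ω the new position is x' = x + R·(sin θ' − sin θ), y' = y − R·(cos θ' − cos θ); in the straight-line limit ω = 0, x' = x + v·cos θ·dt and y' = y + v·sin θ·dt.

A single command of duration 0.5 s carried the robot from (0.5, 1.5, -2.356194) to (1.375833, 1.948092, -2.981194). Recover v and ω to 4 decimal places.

Δθ = -2.981194 − -2.356194 = -0.625000
ω = Δθ/dt = -0.625000/0.5 = -1.2500
R = Δx/(sin θ' − sin θ) = 1.6000
v = R·ω = 1.6000·-1.2500 = -2.0000

v = -2.0000, ω = -1.2500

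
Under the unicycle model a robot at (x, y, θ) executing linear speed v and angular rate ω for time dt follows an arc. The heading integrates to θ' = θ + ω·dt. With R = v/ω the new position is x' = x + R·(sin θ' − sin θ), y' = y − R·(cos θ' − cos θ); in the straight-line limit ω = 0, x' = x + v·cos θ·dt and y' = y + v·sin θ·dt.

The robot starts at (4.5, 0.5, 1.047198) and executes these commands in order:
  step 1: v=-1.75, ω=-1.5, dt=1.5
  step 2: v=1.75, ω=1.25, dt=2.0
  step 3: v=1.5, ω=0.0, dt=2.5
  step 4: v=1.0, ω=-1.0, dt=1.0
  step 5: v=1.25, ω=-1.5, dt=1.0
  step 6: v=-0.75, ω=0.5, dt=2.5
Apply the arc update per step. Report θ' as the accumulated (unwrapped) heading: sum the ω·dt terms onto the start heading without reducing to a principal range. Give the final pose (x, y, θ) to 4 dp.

(6.2897, 5.5472, 0.0472)

step 1: θ'=-1.2028 (R=1.1667) → pose (2.4011, 0.6636, -1.2028)
step 2: θ'=1.2972 (R=1.4000) → pose (5.0553, 0.7890, 1.2972)
step 3: θ'=1.2972 (straight) → pose (6.0685, 4.3995, 1.2972)
step 4: θ'=0.2972 (R=-1.0000) → pose (6.7385, 5.0855, 0.2972)
step 5: θ'=-1.2028 (R=-0.8333) → pose (7.7601, 4.5885, -1.2028)
step 6: θ'=0.0472 (R=-1.5000) → pose (6.2897, 5.5472, 0.0472)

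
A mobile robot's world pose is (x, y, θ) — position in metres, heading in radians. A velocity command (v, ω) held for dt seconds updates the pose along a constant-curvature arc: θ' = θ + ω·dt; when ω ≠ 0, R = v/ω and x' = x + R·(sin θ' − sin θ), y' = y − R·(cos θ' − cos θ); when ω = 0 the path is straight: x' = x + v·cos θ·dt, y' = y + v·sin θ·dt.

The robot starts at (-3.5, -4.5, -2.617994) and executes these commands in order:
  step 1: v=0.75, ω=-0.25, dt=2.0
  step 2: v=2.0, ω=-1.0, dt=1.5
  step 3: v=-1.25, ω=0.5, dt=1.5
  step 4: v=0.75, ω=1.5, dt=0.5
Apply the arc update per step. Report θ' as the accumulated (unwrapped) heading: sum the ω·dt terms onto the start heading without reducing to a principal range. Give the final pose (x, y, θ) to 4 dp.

(-6.4830, -4.5974, -3.1180)

step 1: θ'=-3.1180 (R=-3.0000) → pose (-4.9292, -4.9011, -3.1180)
step 2: θ'=-4.6180 (R=-2.0000) → pose (-6.9675, -3.0902, -4.6180)
step 3: θ'=-3.8680 (R=-2.5000) → pose (-6.1391, -4.7234, -3.8680)
step 4: θ'=-3.1180 (R=0.5000) → pose (-6.4830, -4.5974, -3.1180)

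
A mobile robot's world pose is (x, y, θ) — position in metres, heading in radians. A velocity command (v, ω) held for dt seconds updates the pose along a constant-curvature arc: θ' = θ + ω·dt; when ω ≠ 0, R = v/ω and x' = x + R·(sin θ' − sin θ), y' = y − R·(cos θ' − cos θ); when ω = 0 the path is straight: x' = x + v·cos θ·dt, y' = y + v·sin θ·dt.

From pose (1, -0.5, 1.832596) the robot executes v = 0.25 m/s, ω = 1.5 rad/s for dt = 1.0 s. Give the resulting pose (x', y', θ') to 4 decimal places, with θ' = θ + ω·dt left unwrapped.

(0.8074, -0.3795, 3.3326)

θ' = 1.8326 + 1.5·1.0 = 3.3326
R = v/ω = 0.25/1.5 = 0.1667
x' = 1 + 0.1667·(sin 3.3326 − sin 1.8326) = 0.8074
y' = -0.5 − 0.1667·(cos 3.3326 − cos 1.8326) = -0.3795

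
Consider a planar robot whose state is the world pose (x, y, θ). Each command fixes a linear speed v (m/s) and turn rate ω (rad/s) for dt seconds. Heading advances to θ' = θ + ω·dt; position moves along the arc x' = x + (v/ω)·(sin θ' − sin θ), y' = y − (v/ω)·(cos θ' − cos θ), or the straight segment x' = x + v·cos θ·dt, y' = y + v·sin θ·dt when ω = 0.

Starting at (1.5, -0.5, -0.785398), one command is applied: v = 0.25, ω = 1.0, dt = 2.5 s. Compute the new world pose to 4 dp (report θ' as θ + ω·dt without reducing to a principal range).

(1.9242, -0.2874, 1.7146)

θ' = -0.7854 + 1.0·2.5 = 1.7146
R = v/ω = 0.25/1.0 = 0.2500
x' = 1.5 + 0.2500·(sin 1.7146 − sin -0.7854) = 1.9242
y' = -0.5 − 0.2500·(cos 1.7146 − cos -0.7854) = -0.2874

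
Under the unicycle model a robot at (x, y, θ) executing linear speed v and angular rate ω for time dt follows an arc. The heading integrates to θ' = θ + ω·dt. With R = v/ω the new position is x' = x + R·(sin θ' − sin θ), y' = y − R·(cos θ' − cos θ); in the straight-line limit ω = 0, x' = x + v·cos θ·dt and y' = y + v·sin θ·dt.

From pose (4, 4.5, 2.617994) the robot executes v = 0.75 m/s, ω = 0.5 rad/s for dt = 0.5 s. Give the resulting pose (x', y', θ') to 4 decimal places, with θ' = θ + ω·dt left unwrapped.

(3.6553, 4.6452, 2.8680)

θ' = 2.6180 + 0.5·0.5 = 2.8680
R = v/ω = 0.75/0.5 = 1.5000
x' = 4 + 1.5000·(sin 2.8680 − sin 2.6180) = 3.6553
y' = 4.5 − 1.5000·(cos 2.8680 − cos 2.6180) = 4.6452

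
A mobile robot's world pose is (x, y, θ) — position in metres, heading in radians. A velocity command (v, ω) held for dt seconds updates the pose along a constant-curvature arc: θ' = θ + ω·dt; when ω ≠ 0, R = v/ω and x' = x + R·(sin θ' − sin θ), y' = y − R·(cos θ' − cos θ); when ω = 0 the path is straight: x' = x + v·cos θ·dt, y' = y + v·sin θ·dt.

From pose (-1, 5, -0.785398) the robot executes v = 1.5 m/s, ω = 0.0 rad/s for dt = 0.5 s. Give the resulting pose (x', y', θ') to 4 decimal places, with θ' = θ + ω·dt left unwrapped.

θ' = -0.7854 + 0.0·0.5 = -0.7854
ω = 0 → straight: x' = -1 + 1.5·cos(-0.7854)·0.5 = -0.4697
y' = 5 + 1.5·sin(-0.7854)·0.5 = 4.4697

(-0.4697, 4.4697, -0.7854)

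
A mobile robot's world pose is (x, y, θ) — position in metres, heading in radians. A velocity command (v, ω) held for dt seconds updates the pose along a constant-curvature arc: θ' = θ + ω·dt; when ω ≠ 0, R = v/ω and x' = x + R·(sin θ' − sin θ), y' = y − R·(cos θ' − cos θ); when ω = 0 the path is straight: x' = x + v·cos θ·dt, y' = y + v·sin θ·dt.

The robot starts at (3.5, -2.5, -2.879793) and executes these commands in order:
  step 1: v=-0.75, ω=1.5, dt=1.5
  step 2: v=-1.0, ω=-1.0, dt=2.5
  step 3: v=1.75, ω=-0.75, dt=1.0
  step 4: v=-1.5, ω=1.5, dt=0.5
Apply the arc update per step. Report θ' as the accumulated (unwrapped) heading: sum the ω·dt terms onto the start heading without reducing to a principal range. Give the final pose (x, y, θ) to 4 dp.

step 1: θ'=-0.6298 (R=-0.5000) → pose (3.6651, -1.6130, -0.6298)
step 2: θ'=-3.1298 (R=1.0000) → pose (4.2423, 0.1951, -3.1298)
step 3: θ'=-3.8798 (R=-2.3333) → pose (2.6445, 0.8024, -3.8798)
step 4: θ'=-3.1298 (R=-1.0000) → pose (3.3292, 0.5421, -3.1298)

(3.3292, 0.5421, -3.1298)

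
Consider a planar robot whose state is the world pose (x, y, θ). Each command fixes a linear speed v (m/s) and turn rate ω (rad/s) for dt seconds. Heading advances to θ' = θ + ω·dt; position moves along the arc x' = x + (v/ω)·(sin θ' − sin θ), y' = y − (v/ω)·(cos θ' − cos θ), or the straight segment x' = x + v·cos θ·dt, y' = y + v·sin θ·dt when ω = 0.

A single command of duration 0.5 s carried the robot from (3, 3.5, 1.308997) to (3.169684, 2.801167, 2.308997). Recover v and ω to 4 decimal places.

v = -1.5000, ω = 2.0000

Δθ = 2.308997 − 1.308997 = 1.000000
ω = Δθ/dt = 1.000000/0.5 = 2.0000
R = −Δy/(cos θ' − cos θ) = -0.7500
v = R·ω = -0.7500·2.0000 = -1.5000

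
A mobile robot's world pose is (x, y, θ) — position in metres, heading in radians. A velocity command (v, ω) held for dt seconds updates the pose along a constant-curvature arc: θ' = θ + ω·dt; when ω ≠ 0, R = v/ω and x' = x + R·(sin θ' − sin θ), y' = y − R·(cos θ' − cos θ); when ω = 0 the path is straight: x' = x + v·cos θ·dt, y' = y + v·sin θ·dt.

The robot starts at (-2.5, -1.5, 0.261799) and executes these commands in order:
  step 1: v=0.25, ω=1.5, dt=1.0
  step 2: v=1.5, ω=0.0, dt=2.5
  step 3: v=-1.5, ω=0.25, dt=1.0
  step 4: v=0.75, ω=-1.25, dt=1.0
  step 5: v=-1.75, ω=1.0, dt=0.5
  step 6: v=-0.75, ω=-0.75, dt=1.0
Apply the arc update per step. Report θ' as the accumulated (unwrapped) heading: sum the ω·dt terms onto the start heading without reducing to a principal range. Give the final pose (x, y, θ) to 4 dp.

step 1: θ'=1.7618 (R=0.1667) → pose (-2.3795, -1.3074, 1.7618)
step 2: θ'=1.7618 (straight) → pose (-3.0914, 2.3744, 1.7618)
step 3: θ'=2.0118 (R=-6.0000) → pose (-2.6265, 0.9524, 2.0118)
step 4: θ'=0.7618 (R=-0.6000) → pose (-2.4980, 1.6427, 0.7618)
step 5: θ'=1.2618 (R=-1.7500) → pose (-2.9572, 0.9086, 1.2618)
step 6: θ'=0.5118 (R=1.0000) → pose (-3.4201, 0.3408, 0.5118)

(-3.4201, 0.3408, 0.5118)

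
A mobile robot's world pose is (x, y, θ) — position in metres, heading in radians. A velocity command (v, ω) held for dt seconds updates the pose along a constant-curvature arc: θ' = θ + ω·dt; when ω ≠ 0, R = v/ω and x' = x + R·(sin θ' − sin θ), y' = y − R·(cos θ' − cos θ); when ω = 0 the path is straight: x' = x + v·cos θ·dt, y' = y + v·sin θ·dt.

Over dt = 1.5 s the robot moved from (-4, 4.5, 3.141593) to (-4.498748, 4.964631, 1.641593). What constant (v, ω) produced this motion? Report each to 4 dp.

v = 0.5000, ω = -1.0000

Δθ = 1.641593 − 3.141593 = -1.500000
ω = Δθ/dt = -1.500000/1.5 = -1.0000
R = Δx/(sin θ' − sin θ) = -0.5000
v = R·ω = -0.5000·-1.0000 = 0.5000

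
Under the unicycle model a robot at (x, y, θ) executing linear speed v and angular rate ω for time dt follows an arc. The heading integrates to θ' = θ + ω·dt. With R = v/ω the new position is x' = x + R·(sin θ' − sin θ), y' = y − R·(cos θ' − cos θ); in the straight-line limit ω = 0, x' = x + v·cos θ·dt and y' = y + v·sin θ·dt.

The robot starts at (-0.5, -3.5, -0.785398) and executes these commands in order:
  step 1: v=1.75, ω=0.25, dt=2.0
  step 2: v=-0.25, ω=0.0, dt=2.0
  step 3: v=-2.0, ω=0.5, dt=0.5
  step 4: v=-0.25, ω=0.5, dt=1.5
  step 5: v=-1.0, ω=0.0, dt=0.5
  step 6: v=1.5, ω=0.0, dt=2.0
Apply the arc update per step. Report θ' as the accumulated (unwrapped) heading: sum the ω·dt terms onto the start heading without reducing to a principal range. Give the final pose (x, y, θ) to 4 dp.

step 1: θ'=-0.2854 (R=7.0000) → pose (2.4790, -5.2671, -0.2854)
step 2: θ'=-0.2854 (straight) → pose (1.9992, -5.1263, -0.2854)
step 3: θ'=-0.0354 (R=-4.0000) → pose (1.0146, -4.9670, -0.0354)
step 4: θ'=0.7146 (R=-0.5000) → pose (0.6692, -5.0890, 0.7146)
step 5: θ'=0.7146 (straight) → pose (0.2916, -5.4167, 0.7146)
step 6: θ'=0.7146 (straight) → pose (2.5576, -3.4508, 0.7146)

(2.5576, -3.4508, 0.7146)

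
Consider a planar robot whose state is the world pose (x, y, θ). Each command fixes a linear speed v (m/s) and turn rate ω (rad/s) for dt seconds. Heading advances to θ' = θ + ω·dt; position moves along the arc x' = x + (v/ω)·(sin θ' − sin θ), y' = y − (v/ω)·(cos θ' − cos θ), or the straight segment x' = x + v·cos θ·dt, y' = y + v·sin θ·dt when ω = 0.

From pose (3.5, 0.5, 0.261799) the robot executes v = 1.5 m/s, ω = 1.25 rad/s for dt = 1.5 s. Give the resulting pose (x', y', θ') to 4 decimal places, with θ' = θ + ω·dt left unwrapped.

(4.2023, 2.3026, 2.1368)

θ' = 0.2618 + 1.25·1.5 = 2.1368
R = v/ω = 1.5/1.25 = 1.2000
x' = 3.5 + 1.2000·(sin 2.1368 − sin 0.2618) = 4.2023
y' = 0.5 − 1.2000·(cos 2.1368 − cos 0.2618) = 2.3026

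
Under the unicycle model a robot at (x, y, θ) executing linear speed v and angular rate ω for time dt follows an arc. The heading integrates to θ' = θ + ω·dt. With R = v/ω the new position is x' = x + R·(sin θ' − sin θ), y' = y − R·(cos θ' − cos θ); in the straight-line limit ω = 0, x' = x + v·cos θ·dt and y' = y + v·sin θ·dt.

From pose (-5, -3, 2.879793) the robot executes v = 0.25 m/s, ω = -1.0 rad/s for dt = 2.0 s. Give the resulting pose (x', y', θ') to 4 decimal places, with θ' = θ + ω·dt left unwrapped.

(-5.1279, -2.5992, 0.8798)

θ' = 2.8798 + -1.0·2.0 = 0.8798
R = v/ω = 0.25/-1.0 = -0.2500
x' = -5 + -0.2500·(sin 0.8798 − sin 2.8798) = -5.1279
y' = -3 − -0.2500·(cos 0.8798 − cos 2.8798) = -2.5992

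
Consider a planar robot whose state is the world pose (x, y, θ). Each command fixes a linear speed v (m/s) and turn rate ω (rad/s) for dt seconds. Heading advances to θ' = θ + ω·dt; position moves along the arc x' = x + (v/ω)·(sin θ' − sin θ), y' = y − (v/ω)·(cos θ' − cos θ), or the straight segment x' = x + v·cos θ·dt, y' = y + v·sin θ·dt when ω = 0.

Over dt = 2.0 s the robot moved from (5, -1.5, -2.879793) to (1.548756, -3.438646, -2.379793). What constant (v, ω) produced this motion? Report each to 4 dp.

Δθ = -2.379793 − -2.879793 = 0.500000
ω = Δθ/dt = 0.500000/2.0 = 0.2500
R = Δx/(sin θ' − sin θ) = 8.0000
v = R·ω = 8.0000·0.2500 = 2.0000

v = 2.0000, ω = 0.2500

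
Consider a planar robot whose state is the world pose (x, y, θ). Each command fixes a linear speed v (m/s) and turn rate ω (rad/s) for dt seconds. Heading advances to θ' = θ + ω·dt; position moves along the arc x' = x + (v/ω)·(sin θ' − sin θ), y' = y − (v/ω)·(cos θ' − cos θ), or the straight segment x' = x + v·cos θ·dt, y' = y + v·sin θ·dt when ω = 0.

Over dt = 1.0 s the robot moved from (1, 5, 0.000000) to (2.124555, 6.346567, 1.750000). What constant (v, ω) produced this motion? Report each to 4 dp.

Δθ = 1.750000 − 0.000000 = 1.750000
ω = Δθ/dt = 1.750000/1.0 = 1.7500
R = −Δy/(cos θ' − cos θ) = 1.1429
v = R·ω = 1.1429·1.7500 = 2.0000

v = 2.0000, ω = 1.7500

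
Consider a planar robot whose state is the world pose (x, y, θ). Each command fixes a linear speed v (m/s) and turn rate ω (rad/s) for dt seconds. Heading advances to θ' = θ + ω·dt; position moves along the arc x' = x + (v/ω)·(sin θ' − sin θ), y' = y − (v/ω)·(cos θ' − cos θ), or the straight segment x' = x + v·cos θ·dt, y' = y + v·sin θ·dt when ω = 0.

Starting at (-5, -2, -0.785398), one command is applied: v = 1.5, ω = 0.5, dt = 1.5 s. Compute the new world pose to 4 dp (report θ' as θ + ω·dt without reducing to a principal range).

θ' = -0.7854 + 0.5·1.5 = -0.0354
R = v/ω = 1.5/0.5 = 3.0000
x' = -5 + 3.0000·(sin -0.0354 − sin -0.7854) = -2.9849
y' = -2 − 3.0000·(cos -0.0354 − cos -0.7854) = -2.8768

(-2.9849, -2.8768, -0.0354)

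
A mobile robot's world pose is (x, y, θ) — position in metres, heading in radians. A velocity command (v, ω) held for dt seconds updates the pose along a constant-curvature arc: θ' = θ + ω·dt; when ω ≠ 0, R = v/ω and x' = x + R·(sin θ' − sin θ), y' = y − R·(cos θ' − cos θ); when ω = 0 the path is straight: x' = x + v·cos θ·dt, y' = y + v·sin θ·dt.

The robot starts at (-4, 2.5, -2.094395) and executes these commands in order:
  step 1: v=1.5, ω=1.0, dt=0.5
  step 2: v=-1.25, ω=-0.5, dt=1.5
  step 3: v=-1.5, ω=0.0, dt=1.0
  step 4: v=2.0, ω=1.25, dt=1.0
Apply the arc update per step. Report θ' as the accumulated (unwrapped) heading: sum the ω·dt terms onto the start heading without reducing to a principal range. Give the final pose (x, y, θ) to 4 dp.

step 1: θ'=-1.5944 (R=1.5000) → pose (-4.2005, 1.7854, -1.5944)
step 2: θ'=-2.3444 (R=2.5000) → pose (-3.4897, 3.4732, -2.3444)
step 3: θ'=-2.3444 (straight) → pose (-2.4417, 4.5463, -2.3444)
step 4: θ'=-1.0944 (R=1.6000) → pose (-2.7189, 2.6946, -1.0944)

(-2.7189, 2.6946, -1.0944)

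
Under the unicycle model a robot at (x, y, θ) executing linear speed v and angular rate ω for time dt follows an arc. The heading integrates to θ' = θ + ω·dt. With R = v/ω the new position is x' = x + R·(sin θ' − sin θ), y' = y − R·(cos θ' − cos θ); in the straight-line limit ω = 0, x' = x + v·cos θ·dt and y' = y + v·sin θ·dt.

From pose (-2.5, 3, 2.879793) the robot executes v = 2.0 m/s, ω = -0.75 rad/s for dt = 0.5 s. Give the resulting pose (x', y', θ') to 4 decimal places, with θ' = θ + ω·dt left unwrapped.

(-3.3955, 3.4318, 2.5048)

θ' = 2.8798 + -0.75·0.5 = 2.5048
R = v/ω = 2.0/-0.75 = -2.6667
x' = -2.5 + -2.6667·(sin 2.5048 − sin 2.8798) = -3.3955
y' = 3 − -2.6667·(cos 2.5048 − cos 2.8798) = 3.4318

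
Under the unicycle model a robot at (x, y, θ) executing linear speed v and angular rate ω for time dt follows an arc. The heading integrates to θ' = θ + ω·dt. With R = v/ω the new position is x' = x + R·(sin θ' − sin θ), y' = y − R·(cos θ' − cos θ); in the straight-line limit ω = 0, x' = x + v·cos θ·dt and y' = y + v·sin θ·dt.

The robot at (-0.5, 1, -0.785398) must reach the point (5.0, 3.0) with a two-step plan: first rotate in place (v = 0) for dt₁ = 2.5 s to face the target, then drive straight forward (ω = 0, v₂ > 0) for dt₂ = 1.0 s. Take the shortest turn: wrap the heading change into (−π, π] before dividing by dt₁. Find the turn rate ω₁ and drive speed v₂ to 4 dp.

heading to target = atan2(3−1, 5−-0.5) = 0.3488
Δθ = wrap(0.3488 − -0.7854) = 1.1342; ω₁ = Δθ/dt₁ = 0.4537
distance = √((5−-0.5)² + (3−1)²) = 5.8523; v₂ = distance/dt₂ = 5.8523

ω₁ = 0.4537, v₂ = 5.8523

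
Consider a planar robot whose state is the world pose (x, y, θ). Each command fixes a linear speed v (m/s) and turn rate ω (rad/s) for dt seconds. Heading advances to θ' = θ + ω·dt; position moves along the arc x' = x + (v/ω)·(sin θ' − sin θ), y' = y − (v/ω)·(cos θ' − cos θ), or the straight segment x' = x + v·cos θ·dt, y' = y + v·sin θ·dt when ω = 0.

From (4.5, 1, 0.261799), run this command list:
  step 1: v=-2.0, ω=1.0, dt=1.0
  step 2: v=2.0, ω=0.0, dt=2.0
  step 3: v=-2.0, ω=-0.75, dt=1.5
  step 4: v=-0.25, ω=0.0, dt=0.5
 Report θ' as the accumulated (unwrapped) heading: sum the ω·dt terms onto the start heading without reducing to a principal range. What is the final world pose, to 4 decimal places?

step 1: θ'=1.2618 (R=-2.0000) → pose (3.1124, -0.3236, 1.2618)
step 2: θ'=1.2618 (straight) → pose (4.3288, 3.4869, 1.2618)
step 3: θ'=0.1368 (R=2.6667) → pose (2.1521, 1.6561, 0.1368)
step 4: θ'=0.1368 (straight) → pose (2.0282, 1.6391, 0.1368)

(2.0282, 1.6391, 0.1368)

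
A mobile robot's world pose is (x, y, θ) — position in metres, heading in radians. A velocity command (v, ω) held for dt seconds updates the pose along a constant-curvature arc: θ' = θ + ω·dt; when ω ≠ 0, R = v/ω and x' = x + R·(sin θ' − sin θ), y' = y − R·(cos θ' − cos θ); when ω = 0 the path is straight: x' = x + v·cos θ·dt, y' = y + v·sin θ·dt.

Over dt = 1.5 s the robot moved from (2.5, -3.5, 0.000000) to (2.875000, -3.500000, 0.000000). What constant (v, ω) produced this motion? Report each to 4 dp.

Δθ = 0.000000 − 0.000000 = 0.000000
ω = Δθ/dt = 0.000000/1.5 = 0.0000
ω = 0 → v = (Δx·cos θ + Δy·sin θ)/dt = 0.2500

v = 0.2500, ω = 0.0000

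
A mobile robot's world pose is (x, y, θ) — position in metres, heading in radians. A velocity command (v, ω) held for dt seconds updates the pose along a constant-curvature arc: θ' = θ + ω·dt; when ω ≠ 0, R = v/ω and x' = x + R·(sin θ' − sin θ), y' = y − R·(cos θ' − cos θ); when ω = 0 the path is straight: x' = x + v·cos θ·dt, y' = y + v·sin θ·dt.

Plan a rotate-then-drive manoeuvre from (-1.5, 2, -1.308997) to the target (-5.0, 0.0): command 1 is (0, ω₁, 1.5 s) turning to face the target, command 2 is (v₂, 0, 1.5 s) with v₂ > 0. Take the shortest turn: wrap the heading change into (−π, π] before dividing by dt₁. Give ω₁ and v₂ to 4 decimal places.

ω₁ = -0.8756, v₂ = 2.6874

heading to target = atan2(0−2, -5−-1.5) = -2.6224
Δθ = wrap(-2.6224 − -1.3090) = -1.3134; ω₁ = Δθ/dt₁ = -0.8756
distance = √((-5−-1.5)² + (0−2)²) = 4.0311; v₂ = distance/dt₂ = 2.6874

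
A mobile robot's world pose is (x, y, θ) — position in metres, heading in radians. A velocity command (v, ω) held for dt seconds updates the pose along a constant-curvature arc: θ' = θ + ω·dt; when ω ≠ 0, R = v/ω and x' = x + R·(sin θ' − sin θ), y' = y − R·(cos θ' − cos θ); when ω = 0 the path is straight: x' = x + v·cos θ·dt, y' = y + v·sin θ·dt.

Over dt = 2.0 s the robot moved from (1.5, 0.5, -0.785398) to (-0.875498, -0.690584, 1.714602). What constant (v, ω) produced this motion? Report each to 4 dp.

v = -1.7500, ω = 1.2500

Δθ = 1.714602 − -0.785398 = 2.500000
ω = Δθ/dt = 2.500000/2.0 = 1.2500
R = Δx/(sin θ' − sin θ) = -1.4000
v = R·ω = -1.4000·1.2500 = -1.7500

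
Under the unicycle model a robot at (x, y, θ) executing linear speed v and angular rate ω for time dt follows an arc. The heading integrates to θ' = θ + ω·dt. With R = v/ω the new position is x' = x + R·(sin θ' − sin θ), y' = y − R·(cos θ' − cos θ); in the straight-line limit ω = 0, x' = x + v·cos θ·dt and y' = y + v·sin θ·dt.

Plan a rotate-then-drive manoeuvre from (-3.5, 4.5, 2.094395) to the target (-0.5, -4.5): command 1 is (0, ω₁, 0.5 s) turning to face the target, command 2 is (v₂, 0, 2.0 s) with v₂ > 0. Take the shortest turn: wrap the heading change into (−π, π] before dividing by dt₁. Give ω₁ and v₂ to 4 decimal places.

heading to target = atan2(-4.5−4.5, -0.5−-3.5) = -1.2490
Δθ = wrap(-1.2490 − 2.0944) = 2.9397; ω₁ = Δθ/dt₁ = 5.8795
distance = √((-0.5−-3.5)² + (-4.5−4.5)²) = 9.4868; v₂ = distance/dt₂ = 4.7434

ω₁ = 5.8795, v₂ = 4.7434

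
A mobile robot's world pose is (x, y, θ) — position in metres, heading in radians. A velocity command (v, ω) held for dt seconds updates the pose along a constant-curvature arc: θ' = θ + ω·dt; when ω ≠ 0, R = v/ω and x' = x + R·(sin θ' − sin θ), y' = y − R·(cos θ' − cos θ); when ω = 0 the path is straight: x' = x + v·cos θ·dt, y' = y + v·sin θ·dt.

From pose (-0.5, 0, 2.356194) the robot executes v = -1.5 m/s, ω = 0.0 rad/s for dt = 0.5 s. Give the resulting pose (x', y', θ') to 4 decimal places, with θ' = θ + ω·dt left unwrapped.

θ' = 2.3562 + 0.0·0.5 = 2.3562
ω = 0 → straight: x' = -0.5 + -1.5·cos(2.3562)·0.5 = 0.0303
y' = 0 + -1.5·sin(2.3562)·0.5 = -0.5303

(0.0303, -0.5303, 2.3562)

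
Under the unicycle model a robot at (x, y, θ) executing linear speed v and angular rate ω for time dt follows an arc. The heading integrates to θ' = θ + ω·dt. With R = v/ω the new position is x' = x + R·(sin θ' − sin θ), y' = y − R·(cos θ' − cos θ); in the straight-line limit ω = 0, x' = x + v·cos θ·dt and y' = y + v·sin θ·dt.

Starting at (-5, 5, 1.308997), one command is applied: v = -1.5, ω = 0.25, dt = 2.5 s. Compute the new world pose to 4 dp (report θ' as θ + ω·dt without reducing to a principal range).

θ' = 1.3090 + 0.25·2.5 = 1.9340
R = v/ω = -1.5/0.25 = -6.0000
x' = -5 + -6.0000·(sin 1.9340 − sin 1.3090) = -4.8130
y' = 5 − -6.0000·(cos 1.9340 − cos 1.3090) = 1.3155

(-4.8130, 1.3155, 1.9340)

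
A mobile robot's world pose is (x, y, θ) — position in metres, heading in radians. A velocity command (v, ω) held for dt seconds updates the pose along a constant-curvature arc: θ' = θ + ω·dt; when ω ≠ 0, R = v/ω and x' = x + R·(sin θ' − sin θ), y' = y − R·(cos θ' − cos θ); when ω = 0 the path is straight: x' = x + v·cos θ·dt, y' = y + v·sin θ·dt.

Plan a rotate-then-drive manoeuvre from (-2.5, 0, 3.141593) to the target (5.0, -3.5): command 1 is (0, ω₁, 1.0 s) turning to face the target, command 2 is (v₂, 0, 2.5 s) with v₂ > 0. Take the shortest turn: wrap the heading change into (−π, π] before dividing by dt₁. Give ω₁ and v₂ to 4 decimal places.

ω₁ = 2.7050, v₂ = 3.3106

heading to target = atan2(-3.5−0, 5−-2.5) = -0.4366
Δθ = wrap(-0.4366 − 3.1416) = 2.7050; ω₁ = Δθ/dt₁ = 2.7050
distance = √((5−-2.5)² + (-3.5−0)²) = 8.2765; v₂ = distance/dt₂ = 3.3106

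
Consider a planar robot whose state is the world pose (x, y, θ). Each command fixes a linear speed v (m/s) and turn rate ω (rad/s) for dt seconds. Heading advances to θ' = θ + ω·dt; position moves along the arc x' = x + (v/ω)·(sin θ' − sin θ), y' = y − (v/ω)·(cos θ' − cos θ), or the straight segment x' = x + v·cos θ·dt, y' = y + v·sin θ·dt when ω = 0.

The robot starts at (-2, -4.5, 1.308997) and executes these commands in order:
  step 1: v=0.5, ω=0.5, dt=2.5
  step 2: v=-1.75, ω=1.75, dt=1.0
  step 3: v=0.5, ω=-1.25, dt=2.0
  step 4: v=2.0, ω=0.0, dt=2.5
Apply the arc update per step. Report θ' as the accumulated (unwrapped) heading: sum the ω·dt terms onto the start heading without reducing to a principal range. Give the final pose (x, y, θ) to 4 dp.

(-2.8822, 1.9578, 1.8090)

step 1: θ'=2.5590 (R=1.0000) → pose (-2.4157, -3.4061, 2.5590)
step 2: θ'=4.3090 (R=-1.0000) → pose (-0.9458, -2.9636, 4.3090)
step 3: θ'=1.8090 (R=-0.4000) → pose (-1.7024, -2.9010, 1.8090)
step 4: θ'=1.8090 (straight) → pose (-2.8822, 1.9578, 1.8090)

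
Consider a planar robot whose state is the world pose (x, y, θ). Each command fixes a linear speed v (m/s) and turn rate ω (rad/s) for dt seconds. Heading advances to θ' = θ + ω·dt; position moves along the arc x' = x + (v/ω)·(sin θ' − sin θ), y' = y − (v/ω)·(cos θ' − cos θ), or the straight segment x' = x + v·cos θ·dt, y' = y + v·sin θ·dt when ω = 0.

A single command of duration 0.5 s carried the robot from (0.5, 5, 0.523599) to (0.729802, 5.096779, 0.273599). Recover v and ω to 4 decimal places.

Δθ = 0.273599 − 0.523599 = -0.250000
ω = Δθ/dt = -0.250000/0.5 = -0.5000
R = Δx/(sin θ' − sin θ) = -1.0000
v = R·ω = -1.0000·-0.5000 = 0.5000

v = 0.5000, ω = -0.5000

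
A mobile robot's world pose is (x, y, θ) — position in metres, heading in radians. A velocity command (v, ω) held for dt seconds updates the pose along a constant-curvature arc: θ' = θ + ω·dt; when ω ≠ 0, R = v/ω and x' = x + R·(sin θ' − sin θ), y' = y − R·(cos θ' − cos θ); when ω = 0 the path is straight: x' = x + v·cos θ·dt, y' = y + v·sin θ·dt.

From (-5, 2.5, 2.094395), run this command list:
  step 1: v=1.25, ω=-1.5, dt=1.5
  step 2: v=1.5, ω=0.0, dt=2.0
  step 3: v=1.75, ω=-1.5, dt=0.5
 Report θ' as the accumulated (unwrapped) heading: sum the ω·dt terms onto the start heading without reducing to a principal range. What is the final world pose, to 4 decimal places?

step 1: θ'=-0.1556 (R=-0.8333) → pose (-4.1492, 3.7399, -0.1556)
step 2: θ'=-0.1556 (straight) → pose (-1.1854, 3.2750, -0.1556)
step 3: θ'=-0.9056 (R=-1.1667) → pose (-0.4483, 2.8425, -0.9056)

(-0.4483, 2.8425, -0.9056)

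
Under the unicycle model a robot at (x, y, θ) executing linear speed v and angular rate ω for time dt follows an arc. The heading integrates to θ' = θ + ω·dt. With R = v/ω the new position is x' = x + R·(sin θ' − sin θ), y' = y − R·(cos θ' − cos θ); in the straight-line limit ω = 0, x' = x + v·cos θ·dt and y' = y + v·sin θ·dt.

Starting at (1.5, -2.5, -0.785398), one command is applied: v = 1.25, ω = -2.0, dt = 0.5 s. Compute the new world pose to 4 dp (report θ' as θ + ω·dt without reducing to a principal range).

(1.6687, -3.0750, -1.7854)

θ' = -0.7854 + -2.0·0.5 = -1.7854
R = v/ω = 1.25/-2.0 = -0.6250
x' = 1.5 + -0.6250·(sin -1.7854 − sin -0.7854) = 1.6687
y' = -2.5 − -0.6250·(cos -1.7854 − cos -0.7854) = -3.0750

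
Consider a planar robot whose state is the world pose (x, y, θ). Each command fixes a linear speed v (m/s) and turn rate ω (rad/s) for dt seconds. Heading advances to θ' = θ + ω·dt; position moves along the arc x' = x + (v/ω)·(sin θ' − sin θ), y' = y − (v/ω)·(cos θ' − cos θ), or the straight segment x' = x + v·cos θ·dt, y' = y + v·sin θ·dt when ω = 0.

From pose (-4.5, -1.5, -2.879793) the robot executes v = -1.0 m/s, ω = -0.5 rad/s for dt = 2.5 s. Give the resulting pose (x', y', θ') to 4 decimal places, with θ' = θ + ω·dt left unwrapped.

(-2.3123, -2.3315, -4.1298)

θ' = -2.8798 + -0.5·2.5 = -4.1298
R = v/ω = -1.0/-0.5 = 2.0000
x' = -4.5 + 2.0000·(sin -4.1298 − sin -2.8798) = -2.3123
y' = -1.5 − 2.0000·(cos -4.1298 − cos -2.8798) = -2.3315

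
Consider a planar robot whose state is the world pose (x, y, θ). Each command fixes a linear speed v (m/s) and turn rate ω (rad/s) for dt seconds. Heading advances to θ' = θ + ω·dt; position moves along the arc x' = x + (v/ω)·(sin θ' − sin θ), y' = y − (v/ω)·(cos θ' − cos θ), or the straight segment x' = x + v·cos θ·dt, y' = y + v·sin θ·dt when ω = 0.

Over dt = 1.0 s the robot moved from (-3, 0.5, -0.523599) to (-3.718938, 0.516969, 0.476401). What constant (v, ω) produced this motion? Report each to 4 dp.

Δθ = 0.476401 − -0.523599 = 1.000000
ω = Δθ/dt = 1.000000/1.0 = 1.0000
R = Δx/(sin θ' − sin θ) = -0.7500
v = R·ω = -0.7500·1.0000 = -0.7500

v = -0.7500, ω = 1.0000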